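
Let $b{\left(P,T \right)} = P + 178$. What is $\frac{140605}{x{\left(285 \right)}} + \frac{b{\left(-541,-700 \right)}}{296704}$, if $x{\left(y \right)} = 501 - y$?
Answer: $\frac{5214748439}{8011008} \approx 650.95$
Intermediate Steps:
$b{\left(P,T \right)} = 178 + P$
$\frac{140605}{x{\left(285 \right)}} + \frac{b{\left(-541,-700 \right)}}{296704} = \frac{140605}{501 - 285} + \frac{178 - 541}{296704} = \frac{140605}{501 - 285} - \frac{363}{296704} = \frac{140605}{216} - \frac{363}{296704} = \frac{5214748439}{8011008}$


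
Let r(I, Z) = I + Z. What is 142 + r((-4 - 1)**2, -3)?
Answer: 164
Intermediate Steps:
142 + r((-4 - 1)**2, -3) = 142 + ((-4 - 1)**2 - 3) = 142 + ((-5)**2 - 3) = 142 + (25 - 3) = 142 + 22 = 164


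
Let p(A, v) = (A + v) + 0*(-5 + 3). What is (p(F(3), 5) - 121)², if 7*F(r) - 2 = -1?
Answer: 657721/49 ≈ 13423.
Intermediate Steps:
F(r) = ⅐ (F(r) = 2/7 + (⅐)*(-1) = 2/7 - ⅐ = ⅐)
p(A, v) = A + v (p(A, v) = (A + v) + 0*(-2) = (A + v) + 0 = A + v)
(p(F(3), 5) - 121)² = ((⅐ + 5) - 121)² = (36/7 - 121)² = (-811/7)² = 657721/49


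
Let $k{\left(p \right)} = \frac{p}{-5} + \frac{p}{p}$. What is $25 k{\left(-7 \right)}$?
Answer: $60$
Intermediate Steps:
$k{\left(p \right)} = 1 - \frac{p}{5}$ ($k{\left(p \right)} = p \left(- \frac{1}{5}\right) + 1 = - \frac{p}{5} + 1 = 1 - \frac{p}{5}$)
$25 k{\left(-7 \right)} = 25 \left(1 - - \frac{7}{5}\right) = 25 \left(1 + \frac{7}{5}\right) = 25 \cdot \frac{12}{5} = 60$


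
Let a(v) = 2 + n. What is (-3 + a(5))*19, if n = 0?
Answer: -19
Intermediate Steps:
a(v) = 2 (a(v) = 2 + 0 = 2)
(-3 + a(5))*19 = (-3 + 2)*19 = -1*19 = -19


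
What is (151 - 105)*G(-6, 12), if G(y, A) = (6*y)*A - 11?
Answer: -20378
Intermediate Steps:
G(y, A) = -11 + 6*A*y (G(y, A) = 6*A*y - 11 = -11 + 6*A*y)
(151 - 105)*G(-6, 12) = (151 - 105)*(-11 + 6*12*(-6)) = 46*(-11 - 432) = 46*(-443) = -20378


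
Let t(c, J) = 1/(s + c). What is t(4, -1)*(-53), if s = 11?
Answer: -53/15 ≈ -3.5333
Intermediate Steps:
t(c, J) = 1/(11 + c)
t(4, -1)*(-53) = -53/(11 + 4) = -53/15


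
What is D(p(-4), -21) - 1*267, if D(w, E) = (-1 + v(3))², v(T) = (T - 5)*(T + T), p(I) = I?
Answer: -98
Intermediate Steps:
v(T) = 2*T*(-5 + T) (v(T) = (-5 + T)*(2*T) = 2*T*(-5 + T))
D(w, E) = 169 (D(w, E) = (-1 + 2*3*(-5 + 3))² = (-1 + 2*3*(-2))² = (-1 - 12)² = (-13)² = 169)
D(p(-4), -21) - 1*267 = 169 - 1*267 = 169 - 267 = -98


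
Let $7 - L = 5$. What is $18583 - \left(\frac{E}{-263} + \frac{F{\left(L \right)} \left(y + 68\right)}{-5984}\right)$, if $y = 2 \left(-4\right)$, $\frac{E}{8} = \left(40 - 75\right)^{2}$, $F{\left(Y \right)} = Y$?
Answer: $\frac{3663056437}{196724} \approx 18620.0$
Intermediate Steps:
$L = 2$ ($L = 7 - 5 = 2$)
$E = 9800$ ($E = 8 \left(40 - 75\right)^{2} = 8 \left(-35\right)^{2} = 8 \cdot 1225 = 9800$)
$y = -8$
$18583 - \left(\frac{E}{-263} + \frac{F{\left(L \right)} \left(y + 68\right)}{-5984}\right) = 18583 - \left(\frac{9800}{-263} + \frac{2 \left(-8 + 68\right)}{-5984}\right) = 18583 - \left(9800 \left(- \frac{1}{263}\right) + 2 \cdot 60 \left(- \frac{1}{5984}\right)\right) = 18583 - \left(- \frac{9800}{263} + 120 \left(- \frac{1}{5984}\right)\right) = 18583 - \left(- \frac{9800}{263} - \frac{15}{748}\right) = 18583 - - \frac{7334345}{196724} = 18583 + \frac{7334345}{196724} = \frac{3663056437}{196724}$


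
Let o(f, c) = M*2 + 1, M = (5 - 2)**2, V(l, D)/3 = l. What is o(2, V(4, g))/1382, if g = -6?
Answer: 19/1382 ≈ 0.013748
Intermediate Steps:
V(l, D) = 3*l
M = 9 (M = 3**2 = 9)
o(f, c) = 19 (o(f, c) = 9*2 + 1 = 18 + 1 = 19)
o(2, V(4, g))/1382 = 19/1382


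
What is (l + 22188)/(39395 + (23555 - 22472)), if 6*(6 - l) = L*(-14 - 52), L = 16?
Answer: 11185/20239 ≈ 0.55265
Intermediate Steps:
l = 182 (l = 6 - 8*(-14 - 52)/3 = 6 - 8*(-66)/3 = 6 - ⅙*(-1056) = 6 + 176 = 182)
(l + 22188)/(39395 + (23555 - 22472)) = (182 + 22188)/(39395 + (23555 - 22472)) = 22370/(39395 + 1083) = 22370/40478 = 22370*(1/40478) = 11185/20239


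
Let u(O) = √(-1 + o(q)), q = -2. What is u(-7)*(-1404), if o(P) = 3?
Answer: -1404*√2 ≈ -1985.6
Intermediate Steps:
u(O) = √2 (u(O) = √(-1 + 3) = √2)
u(-7)*(-1404) = √2*(-1404) = -1404*√2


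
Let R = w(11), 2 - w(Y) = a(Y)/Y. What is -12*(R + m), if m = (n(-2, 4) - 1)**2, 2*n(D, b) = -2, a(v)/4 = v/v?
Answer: -744/11 ≈ -67.636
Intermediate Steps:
a(v) = 4 (a(v) = 4*(v/v) = 4*1 = 4)
n(D, b) = -1 (n(D, b) = (1/2)*(-2) = -1)
w(Y) = 2 - 4/Y
R = 18/11 (R = 2 - 4/11 = 18/11 ≈ 1.6364)
m = 4 (m = (-1 - 1)**2 = (-2)**2 = 4)
-12*(R + m) = -12*(18/11 + 4) = -12*62/11 = -744/11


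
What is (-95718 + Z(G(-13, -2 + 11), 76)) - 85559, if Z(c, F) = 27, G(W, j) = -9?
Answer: -181250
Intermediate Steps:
(-95718 + Z(G(-13, -2 + 11), 76)) - 85559 = (-95718 + 27) - 85559 = -95691 - 85559 = -181250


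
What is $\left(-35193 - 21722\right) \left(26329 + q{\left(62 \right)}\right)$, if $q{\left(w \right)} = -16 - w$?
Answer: $-1494075665$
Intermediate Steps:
$\left(-35193 - 21722\right) \left(26329 + q{\left(62 \right)}\right) = \left(-35193 - 21722\right) \left(26329 - 78\right) = - 56915 \left(26329 - 78\right) = \left(-56915\right) 26251 = -1494075665$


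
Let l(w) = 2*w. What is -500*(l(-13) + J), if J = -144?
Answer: 85000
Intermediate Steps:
-500*(l(-13) + J) = -500*(2*(-13) - 144) = -500*(-26 - 144) = -500*(-170) = 85000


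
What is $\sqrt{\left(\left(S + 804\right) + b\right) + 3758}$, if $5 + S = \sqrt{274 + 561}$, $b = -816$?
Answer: $\sqrt{3741 + \sqrt{835}} \approx 61.399$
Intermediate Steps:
$S = -5 + \sqrt{835}$ ($S = -5 + \sqrt{274 + 561} = -5 + \sqrt{835} \approx 23.896$)
$\sqrt{\left(\left(S + 804\right) + b\right) + 3758} = \sqrt{\left(\left(\left(-5 + \sqrt{835}\right) + 804\right) - 816\right) + 3758} = \sqrt{\left(\left(799 + \sqrt{835}\right) - 816\right) + 3758} = \sqrt{\left(-17 + \sqrt{835}\right) + 3758} = \sqrt{3741 + \sqrt{835}}$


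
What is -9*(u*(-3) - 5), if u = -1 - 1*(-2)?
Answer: 72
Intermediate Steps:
u = 1 (u = -1 + 2 = 1)
-9*(u*(-3) - 5) = -9*(1*(-3) - 5) = -9*(-3 - 5) = -9*(-8) = 72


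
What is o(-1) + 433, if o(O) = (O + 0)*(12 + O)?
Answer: 422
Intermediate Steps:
o(O) = O*(12 + O)
o(-1) + 433 = -(12 - 1) + 433 = -1*11 + 433 = -11 + 433 = 422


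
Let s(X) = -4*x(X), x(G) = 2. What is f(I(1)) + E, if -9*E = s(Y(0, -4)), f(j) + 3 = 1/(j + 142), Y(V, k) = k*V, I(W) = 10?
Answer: -2879/1368 ≈ -2.1045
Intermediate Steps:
Y(V, k) = V*k
f(j) = -3 + 1/(142 + j) (f(j) = -3 + 1/(j + 142) = -3 + 1/(142 + j))
s(X) = -8 (s(X) = -4*2 = -8)
E = 8/9 (E = -1/9*(-8) = 8/9 ≈ 0.88889)
f(I(1)) + E = (-425 - 3*10)/(142 + 10) + 8/9 = (-425 - 30)/152 + 8/9 = (1/152)*(-455) + 8/9 = -455/152 + 8/9 = -2879/1368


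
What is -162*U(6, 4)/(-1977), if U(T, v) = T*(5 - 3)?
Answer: 648/659 ≈ 0.98331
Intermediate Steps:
U(T, v) = 2*T (U(T, v) = T*2 = 2*T)
-162*U(6, 4)/(-1977) = -324*6/(-1977) = -162*12*(-1/1977) = -1944*(-1/1977) = 648/659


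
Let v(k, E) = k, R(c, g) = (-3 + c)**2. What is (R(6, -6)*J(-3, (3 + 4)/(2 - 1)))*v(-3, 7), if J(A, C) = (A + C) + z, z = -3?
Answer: -27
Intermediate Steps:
J(A, C) = -3 + A + C (J(A, C) = (A + C) - 3 = -3 + A + C)
(R(6, -6)*J(-3, (3 + 4)/(2 - 1)))*v(-3, 7) = ((-3 + 6)**2*(-3 - 3 + (3 + 4)/(2 - 1)))*(-3) = (3**2*(-3 - 3 + 7/1))*(-3) = (9*(-3 - 3 + 7*1))*(-3) = (9*(-3 - 3 + 7))*(-3) = (9*1)*(-3) = 9*(-3) = -27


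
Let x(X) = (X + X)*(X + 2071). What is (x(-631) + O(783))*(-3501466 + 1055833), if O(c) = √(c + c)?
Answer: 4444399938240 - 7336899*√174 ≈ 4.4443e+12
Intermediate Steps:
O(c) = √2*√c (O(c) = √(2*c) = √2*√c)
x(X) = 2*X*(2071 + X) (x(X) = (2*X)*(2071 + X) = 2*X*(2071 + X))
(x(-631) + O(783))*(-3501466 + 1055833) = (2*(-631)*(2071 - 631) + √2*√783)*(-3501466 + 1055833) = (2*(-631)*1440 + √2*(3*√87))*(-2445633) = (-1817280 + 3*√174)*(-2445633) = 4444399938240 - 7336899*√174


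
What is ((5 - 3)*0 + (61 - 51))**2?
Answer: 100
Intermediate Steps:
((5 - 3)*0 + (61 - 51))**2 = (2*0 + 10)**2 = (0 + 10)**2 = 10**2 = 100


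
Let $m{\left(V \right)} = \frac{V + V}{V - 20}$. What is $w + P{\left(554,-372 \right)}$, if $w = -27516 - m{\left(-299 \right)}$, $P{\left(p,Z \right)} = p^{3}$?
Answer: $\frac{54231258814}{319} \approx 1.7 \cdot 10^{8}$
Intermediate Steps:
$m{\left(V \right)} = \frac{2 V}{-20 + V}$
$w = - \frac{8778202}{319}$ ($w = -27516 - 2 \left(-299\right) \frac{1}{-20 - 299} = -27516 - 2 \left(-299\right) \frac{1}{-319} = -27516 - 2 \left(-299\right) \left(- \frac{1}{319}\right) = -27516 - \frac{598}{319} = - \frac{8778202}{319} \approx -27518.0$)
$w + P{\left(554,-372 \right)} = - \frac{8778202}{319} + 554^{3} = - \frac{8778202}{319} + 170031464 = \frac{54231258814}{319}$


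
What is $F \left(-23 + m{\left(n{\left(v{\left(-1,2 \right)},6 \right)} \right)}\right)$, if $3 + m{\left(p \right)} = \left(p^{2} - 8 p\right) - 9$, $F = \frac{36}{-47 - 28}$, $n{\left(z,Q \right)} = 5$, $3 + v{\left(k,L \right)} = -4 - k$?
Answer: $24$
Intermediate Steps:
$v{\left(k,L \right)} = -7 - k$ ($v{\left(k,L \right)} = -3 - \left(4 + k\right) = -7 - k$)
$F = - \frac{12}{25}$ ($F = \frac{36}{-75} = 36 \left(- \frac{1}{75}\right) = - \frac{12}{25} \approx -0.48$)
$m{\left(p \right)} = -12 + p^{2} - 8 p$ ($m{\left(p \right)} = -3 - \left(9 - p^{2} + 8 p\right) = -12 + p^{2} - 8 p$)
$F \left(-23 + m{\left(n{\left(v{\left(-1,2 \right)},6 \right)} \right)}\right) = - \frac{12 \left(-23 - \left(52 - 25\right)\right)}{25} = - \frac{12 \left(-23 - 27\right)}{25} = \left(- \frac{12}{25}\right) \left(-50\right) = 24$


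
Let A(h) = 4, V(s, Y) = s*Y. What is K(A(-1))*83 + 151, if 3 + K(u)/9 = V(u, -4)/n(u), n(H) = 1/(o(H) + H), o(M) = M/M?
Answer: -61850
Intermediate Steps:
o(M) = 1
V(s, Y) = Y*s
n(H) = 1/(1 + H)
K(u) = -27 - 36*u*(1 + u) (K(u) = -27 + 9*((-4*u)/(1/(1 + u))) = -27 + 9*((-4*u)*(1 + u)) = -27 + 9*(-4*u*(1 + u)) = -27 - 36*u*(1 + u))
K(A(-1))*83 + 151 = (-27 - 36*4*(1 + 4))*83 + 151 = (-27 - 36*4*5)*83 + 151 = (-27 - 720)*83 + 151 = -747*83 + 151 = -62001 + 151 = -61850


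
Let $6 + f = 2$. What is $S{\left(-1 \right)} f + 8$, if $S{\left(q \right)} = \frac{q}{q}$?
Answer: $4$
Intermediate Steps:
$f = -4$ ($f = -6 + 2 = -4$)
$S{\left(q \right)} = 1$
$S{\left(-1 \right)} f + 8 = 1 \left(-4\right) + 8 = -4 + 8 = 4$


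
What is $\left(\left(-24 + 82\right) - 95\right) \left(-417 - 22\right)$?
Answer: $16243$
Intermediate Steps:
$\left(\left(-24 + 82\right) - 95\right) \left(-417 - 22\right) = \left(58 - 95\right) \left(-439\right) = \left(-37\right) \left(-439\right) = 16243$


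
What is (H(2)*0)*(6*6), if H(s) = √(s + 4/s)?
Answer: 0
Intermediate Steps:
(H(2)*0)*(6*6) = (√(2 + 4/2)*0)*(6*6) = (√(2 + 4*(½))*0)*36 = (√(2 + 2)*0)*36 = (√4*0)*36 = (2*0)*36 = 0*36 = 0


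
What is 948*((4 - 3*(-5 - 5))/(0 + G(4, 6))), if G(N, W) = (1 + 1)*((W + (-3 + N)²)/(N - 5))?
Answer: -16116/7 ≈ -2302.3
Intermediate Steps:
G(N, W) = 2*(W + (-3 + N)²)/(-5 + N) (G(N, W) = 2*((W + (-3 + N)²)/(-5 + N)) = 2*(W + (-3 + N)²)/(-5 + N))
948*((4 - 3*(-5 - 5))/(0 + G(4, 6))) = 948*((4 - 3*(-5 - 5))/(0 + 2*(6 + (-3 + 4)²)/(-5 + 4))) = 948*((4 - 3*(-10))/(0 + 2*(6 + 1²)/(-1))) = 948*((4 + 30)/(0 + 2*(-1)*(6 + 1))) = 948*(34/(0 + 2*(-1)*7)) = 948*(34/(0 - 14)) = 948*(34/(-14)) = 948*(34*(-1/14)) = 948*(-17/7) = -16116/7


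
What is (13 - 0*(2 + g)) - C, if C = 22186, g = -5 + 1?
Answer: -22173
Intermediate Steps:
g = -4
(13 - 0*(2 + g)) - C = (13 - 0*(2 - 4)) - 1*22186 = (13 - 0*(-2)) - 22186 = (13 - 44*0) - 22186 = (13 + 0) - 22186 = 13 - 22186 = -22173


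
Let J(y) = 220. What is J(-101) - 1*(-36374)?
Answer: 36594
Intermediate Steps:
J(-101) - 1*(-36374) = 220 - 1*(-36374) = 220 + 36374 = 36594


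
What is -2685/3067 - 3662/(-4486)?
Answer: -406778/6879281 ≈ -0.059131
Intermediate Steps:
-2685/3067 - 3662/(-4486) = -2685*1/3067 - 3662*(-1/4486) = -2685/3067 + 1831/2243 = -406778/6879281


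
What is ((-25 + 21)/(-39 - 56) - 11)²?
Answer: 1083681/9025 ≈ 120.08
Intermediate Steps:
((-25 + 21)/(-39 - 56) - 11)² = (-4/(-95) - 11)² = (-4*(-1/95) - 11)² = (4/95 - 11)² = (-1041/95)² = 1083681/9025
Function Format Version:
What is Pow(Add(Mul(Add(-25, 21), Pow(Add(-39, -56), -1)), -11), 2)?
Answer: Rational(1083681, 9025) ≈ 120.08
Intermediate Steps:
Pow(Add(Mul(Add(-25, 21), Pow(Add(-39, -56), -1)), -11), 2) = Pow(Add(Mul(-4, Pow(-95, -1)), -11), 2) = Pow(Add(Mul(-4, Rational(-1, 95)), -11), 2) = Pow(Add(Rational(4, 95), -11), 2) = Pow(Rational(-1041, 95), 2) = Rational(1083681, 9025)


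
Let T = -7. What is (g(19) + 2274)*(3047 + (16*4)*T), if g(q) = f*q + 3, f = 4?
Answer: 6115447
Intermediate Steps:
g(q) = 3 + 4*q (g(q) = 4*q + 3 = 3 + 4*q)
(g(19) + 2274)*(3047 + (16*4)*T) = ((3 + 4*19) + 2274)*(3047 + (16*4)*(-7)) = ((3 + 76) + 2274)*(3047 + 64*(-7)) = (79 + 2274)*(3047 - 448) = 2353*2599 = 6115447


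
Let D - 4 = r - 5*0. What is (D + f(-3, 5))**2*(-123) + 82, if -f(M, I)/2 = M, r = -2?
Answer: -7790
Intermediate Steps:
f(M, I) = -2*M
D = 2 (D = 4 + (-2 - 5*0) = 4 + (-2 + 0) = 4 - 2 = 2)
(D + f(-3, 5))**2*(-123) + 82 = (2 - 2*(-3))**2*(-123) + 82 = (2 + 6)**2*(-123) + 82 = 8**2*(-123) + 82 = 64*(-123) + 82 = -7872 + 82 = -7790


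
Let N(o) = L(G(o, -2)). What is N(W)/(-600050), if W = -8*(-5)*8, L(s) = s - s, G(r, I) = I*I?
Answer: 0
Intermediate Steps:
G(r, I) = I²
L(s) = 0
W = 320 (W = 40*8 = 320)
N(o) = 0
N(W)/(-600050) = 0/(-600050) = 0*(-1/600050) = 0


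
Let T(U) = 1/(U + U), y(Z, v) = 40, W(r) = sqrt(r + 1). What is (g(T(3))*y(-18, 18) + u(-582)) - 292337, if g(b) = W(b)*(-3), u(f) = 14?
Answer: -292323 - 20*sqrt(42) ≈ -2.9245e+5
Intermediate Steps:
W(r) = sqrt(1 + r)
T(U) = 1/(2*U)
g(b) = -3*sqrt(1 + b) (g(b) = sqrt(1 + b)*(-3) = -3*sqrt(1 + b))
(g(T(3))*y(-18, 18) + u(-582)) - 292337 = (-3*sqrt(1 + (1/2)/3)*40 + 14) - 292337 = (-3*sqrt(1 + (1/2)*(1/3))*40 + 14) - 292337 = (-3*sqrt(1 + 1/6)*40 + 14) - 292337 = (-sqrt(42)/2*40 + 14) - 292337 = (-20*sqrt(42) + 14) - 292337 = (14 - 20*sqrt(42)) - 292337 = -292323 - 20*sqrt(42)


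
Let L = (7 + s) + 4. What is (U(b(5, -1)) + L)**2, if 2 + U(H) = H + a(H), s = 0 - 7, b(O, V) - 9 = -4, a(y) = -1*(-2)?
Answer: 81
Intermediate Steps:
a(y) = 2
b(O, V) = 5 (b(O, V) = 9 - 4 = 5)
s = -7
U(H) = H (U(H) = -2 + (H + 2) = -2 + (2 + H) = H)
L = 4 (L = (7 - 7) + 4 = 0 + 4 = 4)
(U(b(5, -1)) + L)**2 = (5 + 4)**2 = 9**2 = 81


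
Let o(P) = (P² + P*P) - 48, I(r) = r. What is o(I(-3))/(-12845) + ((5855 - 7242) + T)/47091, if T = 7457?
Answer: 15876376/120976779 ≈ 0.13123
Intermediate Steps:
o(P) = -48 + 2*P² (o(P) = (P² + P²) - 48 = 2*P² - 48 = -48 + 2*P²)
o(I(-3))/(-12845) + ((5855 - 7242) + T)/47091 = (-48 + 2*(-3)²)/(-12845) + ((5855 - 7242) + 7457)/47091 = (-48 + 2*9)*(-1/12845) + (-1387 + 7457)*(1/47091) = (-48 + 18)*(-1/12845) + 6070*(1/47091) = -30*(-1/12845) + 6070/47091 = 6/2569 + 6070/47091 = 15876376/120976779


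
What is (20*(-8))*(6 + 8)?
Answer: -2240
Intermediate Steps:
(20*(-8))*(6 + 8) = -160*14 = -2240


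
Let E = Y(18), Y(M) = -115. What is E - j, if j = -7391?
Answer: 7276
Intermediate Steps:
E = -115
E - j = -115 - 1*(-7391) = -115 + 7391 = 7276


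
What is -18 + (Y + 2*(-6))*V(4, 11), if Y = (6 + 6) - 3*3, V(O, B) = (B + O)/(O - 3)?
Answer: -153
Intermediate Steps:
V(O, B) = (B + O)/(-3 + O)
Y = 3 (Y = 12 - 9 = 3)
-18 + (Y + 2*(-6))*V(4, 11) = -18 + (3 + 2*(-6))*((11 + 4)/(-3 + 4)) = -18 + (3 - 12)*(15/1) = -18 - 9*15 = -18 - 135 = -153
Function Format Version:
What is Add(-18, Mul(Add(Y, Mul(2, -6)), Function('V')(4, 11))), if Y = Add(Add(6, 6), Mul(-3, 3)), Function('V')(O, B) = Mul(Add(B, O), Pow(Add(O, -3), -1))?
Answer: -153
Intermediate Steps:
Function('V')(O, B) = Mul(Pow(Add(-3, O), -1), Add(B, O)) (Function('V')(O, B) = Mul(Add(B, O), Pow(Add(-3, O), -1)) = Mul(Pow(Add(-3, O), -1), Add(B, O)))
Y = 3 (Y = Add(12, -9) = 3)
Add(-18, Mul(Add(Y, Mul(2, -6)), Function('V')(4, 11))) = Add(-18, Mul(Add(3, Mul(2, -6)), Mul(Pow(Add(-3, 4), -1), Add(11, 4)))) = Add(-18, Mul(Add(3, -12), Mul(Pow(1, -1), 15))) = Add(-18, Mul(-9, Mul(1, 15))) = Add(-18, Mul(-9, 15)) = Add(-18, -135) = -153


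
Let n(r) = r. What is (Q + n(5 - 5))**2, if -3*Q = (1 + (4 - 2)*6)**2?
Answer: 28561/9 ≈ 3173.4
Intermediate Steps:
Q = -169/3 (Q = -(1 + (4 - 2)*6)**2/3 = -(1 + 2*6)**2/3 = -(1 + 12)**2/3 = -1/3*13**2 = -1/3*169 = -169/3 ≈ -56.333)
(Q + n(5 - 5))**2 = (-169/3 + (5 - 5))**2 = (-169/3 + 0)**2 = (-169/3)**2 = 28561/9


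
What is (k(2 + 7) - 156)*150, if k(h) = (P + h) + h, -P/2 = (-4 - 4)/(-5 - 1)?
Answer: -21100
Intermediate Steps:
P = -8/3 (P = -2*(-4 - 4)/(-5 - 1) = -(-16)/(-6) = -(-16)*(-1)/6 = -2*4/3 = -8/3 ≈ -2.6667)
k(h) = -8/3 + 2*h (k(h) = (-8/3 + h) + h = -8/3 + 2*h)
(k(2 + 7) - 156)*150 = ((-8/3 + 2*(2 + 7)) - 156)*150 = ((-8/3 + 2*9) - 156)*150 = ((-8/3 + 18) - 156)*150 = (46/3 - 156)*150 = -422/3*150 = -21100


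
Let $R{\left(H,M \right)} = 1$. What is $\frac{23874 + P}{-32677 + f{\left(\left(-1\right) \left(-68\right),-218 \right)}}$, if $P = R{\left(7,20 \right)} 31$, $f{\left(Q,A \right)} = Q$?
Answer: $- \frac{23905}{32609} \approx -0.73308$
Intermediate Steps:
$P = 31$ ($P = 1 \cdot 31 = 31$)
$\frac{23874 + P}{-32677 + f{\left(\left(-1\right) \left(-68\right),-218 \right)}} = \frac{23874 + 31}{-32677 - -68} = \frac{23905}{-32677 + 68} = \frac{23905}{-32609} = 23905 \left(- \frac{1}{32609}\right) = - \frac{23905}{32609}$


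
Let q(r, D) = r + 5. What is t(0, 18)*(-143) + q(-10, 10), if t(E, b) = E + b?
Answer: -2579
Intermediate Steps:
q(r, D) = 5 + r
t(0, 18)*(-143) + q(-10, 10) = (0 + 18)*(-143) + (5 - 10) = 18*(-143) - 5 = -2574 - 5 = -2579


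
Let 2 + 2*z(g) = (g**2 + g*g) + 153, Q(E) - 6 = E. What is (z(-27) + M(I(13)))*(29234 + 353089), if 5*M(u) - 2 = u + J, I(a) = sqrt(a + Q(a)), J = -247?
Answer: 577690053/2 + 1529292*sqrt(2)/5 ≈ 2.8928e+8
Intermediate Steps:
Q(E) = 6 + E
I(a) = sqrt(6 + 2*a) (I(a) = sqrt(a + (6 + a)) = sqrt(6 + 2*a))
z(g) = 151/2 + g**2 (z(g) = -1 + ((g**2 + g*g) + 153)/2 = -1 + ((g**2 + g**2) + 153)/2 = -1 + (2*g**2 + 153)/2 = -1 + (153 + 2*g**2)/2 = -1 + (153/2 + g**2) = 151/2 + g**2)
M(u) = -49 + u/5 (M(u) = 2/5 + (u - 247)/5 = 2/5 + (-247 + u)/5 = 2/5 + (-247/5 + u/5) = -49 + u/5)
(z(-27) + M(I(13)))*(29234 + 353089) = ((151/2 + (-27)**2) + (-49 + sqrt(6 + 2*13)/5))*(29234 + 353089) = ((151/2 + 729) + (-49 + sqrt(6 + 26)/5))*382323 = (1609/2 + (-49 + sqrt(32)/5))*382323 = (1609/2 + (-49 + (4*sqrt(2))/5))*382323 = (1609/2 + (-49 + 4*sqrt(2)/5))*382323 = (1511/2 + 4*sqrt(2)/5)*382323 = 577690053/2 + 1529292*sqrt(2)/5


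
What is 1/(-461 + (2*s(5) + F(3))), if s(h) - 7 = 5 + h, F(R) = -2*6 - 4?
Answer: -1/443 ≈ -0.0022573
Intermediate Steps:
F(R) = -16 (F(R) = -12 - 4 = -16)
s(h) = 12 + h (s(h) = 7 + (5 + h) = 12 + h)
1/(-461 + (2*s(5) + F(3))) = 1/(-461 + (2*(12 + 5) - 16)) = 1/(-461 + (2*17 - 16)) = 1/(-461 + (34 - 16)) = 1/(-461 + 18) = 1/(-443) = -1/443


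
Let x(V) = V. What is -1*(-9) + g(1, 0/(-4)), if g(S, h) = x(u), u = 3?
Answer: 12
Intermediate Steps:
g(S, h) = 3
-1*(-9) + g(1, 0/(-4)) = -1*(-9) + 3 = 9 + 3 = 12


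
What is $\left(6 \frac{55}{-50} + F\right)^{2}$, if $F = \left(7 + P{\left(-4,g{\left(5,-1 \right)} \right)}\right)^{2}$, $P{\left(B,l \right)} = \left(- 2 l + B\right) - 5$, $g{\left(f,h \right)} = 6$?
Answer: $\frac{896809}{25} \approx 35872.0$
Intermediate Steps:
$P{\left(B,l \right)} = -5 + B - 2 l$ ($P{\left(B,l \right)} = \left(B - 2 l\right) - 5 = -5 + B - 2 l$)
$F = 196$ ($F = \left(7 - 21\right)^{2} = \left(-14\right)^{2} = 196$)
$\left(6 \frac{55}{-50} + F\right)^{2} = \left(6 \frac{55}{-50} + 196\right)^{2} = \left(6 \cdot 55 \left(- \frac{1}{50}\right) + 196\right)^{2} = \left(6 \left(- \frac{11}{10}\right) + 196\right)^{2} = \left(- \frac{33}{5} + 196\right)^{2} = \left(\frac{947}{5}\right)^{2} = \frac{896809}{25}$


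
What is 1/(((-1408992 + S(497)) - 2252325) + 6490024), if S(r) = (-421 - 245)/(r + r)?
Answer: 497/1405867046 ≈ 3.5352e-7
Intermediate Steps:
S(r) = -333/r (S(r) = -666*1/(2*r) = -333/r)
1/(((-1408992 + S(497)) - 2252325) + 6490024) = 1/(((-1408992 - 333/497) - 2252325) + 6490024) = 1/((-700269357/497 - 2252325) + 6490024) = 1/(-1819674882/497 + 6490024) = 1/(1405867046/497) = 497/1405867046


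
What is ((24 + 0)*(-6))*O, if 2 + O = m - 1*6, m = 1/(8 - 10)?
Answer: 1224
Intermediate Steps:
m = -½ (m = 1/(-2) = -½ ≈ -0.50000)
O = -17/2 (O = -2 + (-½ - 1*6) = -2 + (-½ - 6) = -2 - 13/2 = -17/2 ≈ -8.5000)
((24 + 0)*(-6))*O = ((24 + 0)*(-6))*(-17/2) = (24*(-6))*(-17/2) = -144*(-17/2) = 1224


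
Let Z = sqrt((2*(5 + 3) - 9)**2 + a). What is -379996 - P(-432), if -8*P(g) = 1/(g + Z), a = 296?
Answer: -23595091646/62093 - sqrt(345)/1490232 ≈ -3.8000e+5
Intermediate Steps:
Z = sqrt(345) (Z = sqrt((2*(5 + 3) - 9)**2 + 296) = sqrt((2*8 - 9)**2 + 296) = sqrt((16 - 9)**2 + 296) = sqrt(7**2 + 296) = sqrt(49 + 296) = sqrt(345) ≈ 18.574)
P(g) = -1/(8*(g + sqrt(345)))
-379996 - P(-432) = -379996 - (-1)/(8*(-432) + 8*sqrt(345)) = -379996 - (-1)/(-3456 + 8*sqrt(345)) = -379996 + 1/(-3456 + 8*sqrt(345))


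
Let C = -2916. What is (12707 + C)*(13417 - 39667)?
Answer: -257013750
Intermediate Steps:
(12707 + C)*(13417 - 39667) = (12707 - 2916)*(13417 - 39667) = 9791*(-26250) = -257013750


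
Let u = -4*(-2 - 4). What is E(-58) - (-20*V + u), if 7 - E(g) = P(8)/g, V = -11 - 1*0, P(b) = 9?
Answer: -13737/58 ≈ -236.84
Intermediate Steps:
V = -11 (V = -11 + 0 = -11)
u = 24 (u = -4*(-6) = 24)
E(g) = 7 - 9/g
E(-58) - (-20*V + u) = (7 - 9/(-58)) - (-20*(-11) + 24) = (7 - 9*(-1/58)) - (220 + 24) = (7 + 9/58) - 1*244 = 415/58 - 244 = -13737/58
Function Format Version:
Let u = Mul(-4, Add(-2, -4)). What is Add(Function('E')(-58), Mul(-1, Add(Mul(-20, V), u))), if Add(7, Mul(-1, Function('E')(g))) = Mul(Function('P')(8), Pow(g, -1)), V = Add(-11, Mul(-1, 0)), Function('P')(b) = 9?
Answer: Rational(-13737, 58) ≈ -236.84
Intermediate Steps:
V = -11 (V = Add(-11, 0) = -11)
u = 24 (u = Mul(-4, -6) = 24)
Function('E')(g) = Add(7, Mul(-9, Pow(g, -1))) (Function('E')(g) = Add(7, Mul(-1, Mul(9, Pow(g, -1)))) = Add(7, Mul(-9, Pow(g, -1))))
Add(Function('E')(-58), Mul(-1, Add(Mul(-20, V), u))) = Add(Add(7, Mul(-9, Pow(-58, -1))), Mul(-1, Add(Mul(-20, -11), 24))) = Add(Add(7, Mul(-9, Rational(-1, 58))), Mul(-1, Add(220, 24))) = Add(Add(7, Rational(9, 58)), Mul(-1, 244)) = Add(Rational(415, 58), -244) = Rational(-13737, 58)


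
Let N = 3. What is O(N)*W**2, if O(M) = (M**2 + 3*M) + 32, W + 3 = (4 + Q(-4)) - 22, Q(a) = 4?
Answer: 14450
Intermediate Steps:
W = -17 (W = -3 + ((4 + 4) - 22) = -3 + (8 - 22) = -3 - 14 = -17)
O(M) = 32 + M**2 + 3*M
O(N)*W**2 = (32 + 3**2 + 3*3)*(-17)**2 = (32 + 9 + 9)*289 = 50*289 = 14450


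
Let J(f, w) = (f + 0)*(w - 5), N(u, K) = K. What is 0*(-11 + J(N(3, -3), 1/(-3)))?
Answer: 0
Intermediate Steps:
J(f, w) = f*(-5 + w)
0*(-11 + J(N(3, -3), 1/(-3))) = 0*(-11 - 3*(-5 + 1/(-3))) = 0*(-11 - 3*(-5 - 1/3)) = 0*(-11 - 3*(-16/3)) = 0*(-11 + 16) = 0*5 = 0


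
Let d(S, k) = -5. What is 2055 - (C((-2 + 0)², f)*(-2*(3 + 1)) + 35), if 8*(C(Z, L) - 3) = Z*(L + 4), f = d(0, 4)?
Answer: 2040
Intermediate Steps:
f = -5
C(Z, L) = 3 + Z*(4 + L)/8 (C(Z, L) = 3 + (Z*(L + 4))/8 = 3 + (Z*(4 + L))/8 = 3 + Z*(4 + L)/8)
2055 - (C((-2 + 0)², f)*(-2*(3 + 1)) + 35) = 2055 - ((3 + (-2 + 0)²/2 + (⅛)*(-5)*(-2 + 0)²)*(-2*(3 + 1)) + 35) = 2055 - ((3 + (½)*(-2)² + (⅛)*(-5)*(-2)²)*(-2*4) + 35) = 2055 - ((3 + (½)*4 + (⅛)*(-5)*4)*(-8) + 35) = 2055 - ((3 + 2 - 5/2)*(-8) + 35) = 2055 - ((5/2)*(-8) + 35) = 2055 - (-20 + 35) = 2055 - 1*15 = 2055 - 15 = 2040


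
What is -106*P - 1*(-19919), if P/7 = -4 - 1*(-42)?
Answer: -8277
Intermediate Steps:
P = 266 (P = 7*(-4 - 1*(-42)) = 7*(-4 + 42) = 7*38 = 266)
-106*P - 1*(-19919) = -106*266 - 1*(-19919) = -28196 + 19919 = -8277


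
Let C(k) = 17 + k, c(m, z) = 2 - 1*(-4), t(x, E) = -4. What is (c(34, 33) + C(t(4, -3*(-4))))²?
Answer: 361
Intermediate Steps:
c(m, z) = 6 (c(m, z) = 2 + 4 = 6)
(c(34, 33) + C(t(4, -3*(-4))))² = (6 + (17 - 4))² = (6 + 13)² = 19² = 361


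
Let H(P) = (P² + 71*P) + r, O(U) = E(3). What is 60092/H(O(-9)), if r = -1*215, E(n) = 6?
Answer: 60092/247 ≈ 243.29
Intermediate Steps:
r = -215
O(U) = 6
H(P) = -215 + P² + 71*P (H(P) = (P² + 71*P) - 215 = -215 + P² + 71*P)
60092/H(O(-9)) = 60092/(-215 + 6² + 71*6) = 60092/(-215 + 36 + 426) = 60092/247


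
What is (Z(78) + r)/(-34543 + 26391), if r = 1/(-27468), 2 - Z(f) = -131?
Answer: -3653243/223919136 ≈ -0.016315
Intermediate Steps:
Z(f) = 133 (Z(f) = 2 - 1*(-131) = 2 + 131 = 133)
r = -1/27468 ≈ -3.6406e-5
(Z(78) + r)/(-34543 + 26391) = (133 - 1/27468)/(-34543 + 26391) = (3653243/27468)/(-8152) = (3653243/27468)*(-1/8152) = -3653243/223919136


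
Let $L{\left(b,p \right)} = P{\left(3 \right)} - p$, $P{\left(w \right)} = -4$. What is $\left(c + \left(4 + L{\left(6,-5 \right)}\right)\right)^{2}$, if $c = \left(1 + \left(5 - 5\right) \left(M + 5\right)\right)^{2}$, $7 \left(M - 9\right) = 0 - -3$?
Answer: $36$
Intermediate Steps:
$L{\left(b,p \right)} = -4 - p$
$M = \frac{66}{7}$ ($M = 9 + \frac{0 - -3}{7} = 9 + \frac{0 + 3}{7} = 9 + \frac{1}{7} \cdot 3 = 9 + \frac{3}{7} = \frac{66}{7} \approx 9.4286$)
$c = 1$ ($c = \left(1 + \left(5 - 5\right) \left(\frac{66}{7} + 5\right)\right)^{2} = \left(1 + 0 \cdot \frac{101}{7}\right)^{2} = \left(1 + 0\right)^{2} = 1^{2} = 1$)
$\left(c + \left(4 + L{\left(6,-5 \right)}\right)\right)^{2} = \left(1 + \left(4 - -1\right)\right)^{2} = \left(1 + \left(4 + \left(-4 + 5\right)\right)\right)^{2} = \left(1 + \left(4 + 1\right)\right)^{2} = \left(1 + 5\right)^{2} = 6^{2} = 36$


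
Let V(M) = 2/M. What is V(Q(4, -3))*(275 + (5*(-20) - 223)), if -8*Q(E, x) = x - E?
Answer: -768/7 ≈ -109.71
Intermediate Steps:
Q(E, x) = -x/8 + E/8 (Q(E, x) = -(x - E)/8 = -x/8 + E/8)
V(Q(4, -3))*(275 + (5*(-20) - 223)) = (2/(-1/8*(-3) + (1/8)*4))*(275 + (5*(-20) - 223)) = (2/(3/8 + 1/2))*(275 + (-100 - 223)) = (2/(7/8))*(275 - 323) = (2*(8/7))*(-48) = (16/7)*(-48) = -768/7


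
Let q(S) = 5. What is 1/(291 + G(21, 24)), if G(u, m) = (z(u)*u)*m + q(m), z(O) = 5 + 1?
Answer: 1/3320 ≈ 0.00030120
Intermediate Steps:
z(O) = 6
G(u, m) = 5 + 6*m*u (G(u, m) = (6*u)*m + 5 = 6*m*u + 5 = 5 + 6*m*u)
1/(291 + G(21, 24)) = 1/(291 + (5 + 6*24*21)) = 1/(291 + (5 + 3024)) = 1/(291 + 3029) = 1/3320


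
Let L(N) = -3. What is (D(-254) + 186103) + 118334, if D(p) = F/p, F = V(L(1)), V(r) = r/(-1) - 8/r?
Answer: 231980977/762 ≈ 3.0444e+5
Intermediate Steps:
V(r) = -r - 8/r (V(r) = r*(-1) - 8/r = -r - 8/r)
F = 17/3 (F = -1*(-3) - 8/(-3) = 3 - 8*(-⅓) = 3 + 8/3 = 17/3 ≈ 5.6667)
D(p) = 17/(3*p)
(D(-254) + 186103) + 118334 = ((17/3)/(-254) + 186103) + 118334 = ((17/3)*(-1/254) + 186103) + 118334 = (-17/762 + 186103) + 118334 = 141810469/762 + 118334 = 231980977/762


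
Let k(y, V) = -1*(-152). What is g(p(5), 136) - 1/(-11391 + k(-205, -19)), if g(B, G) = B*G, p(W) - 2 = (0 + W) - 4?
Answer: 4585513/11239 ≈ 408.00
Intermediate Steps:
k(y, V) = 152
p(W) = -2 + W (p(W) = 2 + ((0 + W) - 4) = 2 + (W - 4) = 2 + (-4 + W) = -2 + W)
g(p(5), 136) - 1/(-11391 + k(-205, -19)) = (-2 + 5)*136 - 1/(-11391 + 152) = 3*136 - 1/(-11239) = 408 - 1*(-1/11239) = 408 + 1/11239 = 4585513/11239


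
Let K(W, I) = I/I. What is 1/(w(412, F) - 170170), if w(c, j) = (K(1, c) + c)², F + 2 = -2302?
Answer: 1/399 ≈ 0.0025063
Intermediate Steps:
K(W, I) = 1
F = -2304 (F = -2 - 2302 = -2304)
w(c, j) = (1 + c)²
1/(w(412, F) - 170170) = 1/((1 + 412)² - 170170) = 1/(413² - 170170) = 1/(170569 - 170170) = 1/399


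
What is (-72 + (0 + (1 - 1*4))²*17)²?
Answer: 6561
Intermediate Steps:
(-72 + (0 + (1 - 1*4))²*17)² = (-72 + (0 + (1 - 4))²*17)² = (-72 + (0 - 3)²*17)² = (-72 + (-3)²*17)² = (-72 + 9*17)² = (-72 + 153)² = 81² = 6561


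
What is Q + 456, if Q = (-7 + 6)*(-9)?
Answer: 465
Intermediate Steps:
Q = 9 (Q = -1*(-9) = 9)
Q + 456 = 9 + 456 = 465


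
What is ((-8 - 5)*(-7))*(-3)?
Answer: -273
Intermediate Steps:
((-8 - 5)*(-7))*(-3) = -13*(-7)*(-3) = 91*(-3) = -273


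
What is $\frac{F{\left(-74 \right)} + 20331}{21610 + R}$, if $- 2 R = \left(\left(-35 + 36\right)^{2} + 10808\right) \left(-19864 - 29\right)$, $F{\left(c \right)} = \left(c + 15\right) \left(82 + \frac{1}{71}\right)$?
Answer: $\frac{2199888}{15269732647} \approx 0.00014407$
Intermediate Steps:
$F{\left(c \right)} = \frac{87345}{71} + \frac{5823 c}{71}$ ($F{\left(c \right)} = \left(15 + c\right) \left(82 + \frac{1}{71}\right) = \left(15 + c\right) \frac{5823}{71} = \frac{87345}{71} + \frac{5823 c}{71}$)
$R = \frac{215023437}{2}$ ($R = - \frac{\left(\left(-35 + 36\right)^{2} + 10808\right) \left(-19864 - 29\right)}{2} = - \frac{\left(1^{2} + 10808\right) \left(-19893\right)}{2} = - \frac{\left(1 + 10808\right) \left(-19893\right)}{2} = - \frac{10809 \left(-19893\right)}{2} = \left(- \frac{1}{2}\right) \left(-215023437\right) = \frac{215023437}{2} \approx 1.0751 \cdot 10^{8}$)
$\frac{F{\left(-74 \right)} + 20331}{21610 + R} = \frac{\left(\frac{87345}{71} + \frac{5823}{71} \left(-74\right)\right) + 20331}{21610 + \frac{215023437}{2}} = \frac{\left(\frac{87345}{71} - \frac{430902}{71}\right) + 20331}{\frac{215066657}{2}} = \left(- \frac{343557}{71} + 20331\right) \frac{2}{215066657} = \frac{1099944}{71} \cdot \frac{2}{215066657} = \frac{2199888}{15269732647}$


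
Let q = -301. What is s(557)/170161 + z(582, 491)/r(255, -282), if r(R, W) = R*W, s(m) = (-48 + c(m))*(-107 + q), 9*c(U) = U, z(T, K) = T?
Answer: -84420617/2039379585 ≈ -0.041395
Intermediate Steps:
c(U) = U/9
s(m) = 19584 - 136*m/3 (s(m) = (-48 + m/9)*(-107 - 301) = (-48 + m/9)*(-408) = 19584 - 136*m/3)
s(557)/170161 + z(582, 491)/r(255, -282) = (19584 - 136/3*557)/170161 + 582/((255*(-282))) = (19584 - 75752/3)*(1/170161) + 582/(-71910) = -17000/3*1/170161 + 582*(-1/71910) = -17000/510483 - 97/11985 = -84420617/2039379585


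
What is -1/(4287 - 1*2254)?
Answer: -1/2033 ≈ -0.00049188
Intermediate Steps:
-1/(4287 - 1*2254) = -1/(4287 - 2254) = -1/2033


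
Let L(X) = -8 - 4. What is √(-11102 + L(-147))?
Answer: I*√11114 ≈ 105.42*I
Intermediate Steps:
L(X) = -12
√(-11102 + L(-147)) = √(-11102 - 12) = √(-11114) = I*√11114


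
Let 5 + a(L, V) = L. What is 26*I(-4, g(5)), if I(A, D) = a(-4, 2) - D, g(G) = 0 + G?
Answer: -364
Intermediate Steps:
a(L, V) = -5 + L
g(G) = G
I(A, D) = -9 - D (I(A, D) = (-5 - 4) - D = -9 - D)
26*I(-4, g(5)) = 26*(-9 - 1*5) = 26*(-9 - 5) = 26*(-14) = -364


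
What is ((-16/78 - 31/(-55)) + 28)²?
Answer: 3700167241/4601025 ≈ 804.21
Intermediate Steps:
((-16/78 - 31/(-55)) + 28)² = ((-16*1/78 - 31*(-1/55)) + 28)² = ((-8/39 + 31/55) + 28)² = (769/2145 + 28)² = (60829/2145)² = 3700167241/4601025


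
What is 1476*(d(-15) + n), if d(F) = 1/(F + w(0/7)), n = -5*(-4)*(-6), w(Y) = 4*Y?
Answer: -886092/5 ≈ -1.7722e+5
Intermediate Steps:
n = -120 (n = 20*(-6) = -120)
d(F) = 1/F (d(F) = 1/(F + 4*(0/7)) = 1/(F + 4*(0*(⅐))) = 1/(F + 4*0) = 1/(F + 0) = 1/F)
1476*(d(-15) + n) = 1476*(1/(-15) - 120) = 1476*(-1/15 - 120) = 1476*(-1801/15) = -886092/5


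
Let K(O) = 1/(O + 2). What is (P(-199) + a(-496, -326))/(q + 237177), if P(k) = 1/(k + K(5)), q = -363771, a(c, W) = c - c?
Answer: 7/176218848 ≈ 3.9723e-8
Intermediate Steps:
a(c, W) = 0
K(O) = 1/(2 + O)
P(k) = 1/(⅐ + k) (P(k) = 1/(k + 1/(2 + 5)) = 1/(k + 1/7) = 1/(k + ⅐) = 1/(⅐ + k))
(P(-199) + a(-496, -326))/(q + 237177) = (7/(1 + 7*(-199)) + 0)/(-363771 + 237177) = (7/(1 - 1393) + 0)/(-126594) = (7/(-1392) + 0)*(-1/126594) = (7*(-1/1392) + 0)*(-1/126594) = (-7/1392 + 0)*(-1/126594) = -7/1392*(-1/126594) = 7/176218848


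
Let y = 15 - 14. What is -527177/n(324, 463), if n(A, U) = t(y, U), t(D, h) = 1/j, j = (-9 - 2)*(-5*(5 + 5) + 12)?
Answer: -220359986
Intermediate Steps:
y = 1
j = 418 (j = -11*(-5*10 + 12) = -11*(-50 + 12) = -11*(-38) = 418)
t(D, h) = 1/418
n(A, U) = 1/418
-527177/n(324, 463) = -527177/1/418 = -527177*418 = -220359986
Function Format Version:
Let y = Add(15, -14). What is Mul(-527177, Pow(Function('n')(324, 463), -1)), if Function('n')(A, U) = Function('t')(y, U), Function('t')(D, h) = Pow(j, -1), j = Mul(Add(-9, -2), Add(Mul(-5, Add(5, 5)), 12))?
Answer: -220359986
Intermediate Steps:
y = 1
j = 418 (j = Mul(-11, Add(Mul(-5, 10), 12)) = Mul(-11, Add(-50, 12)) = Mul(-11, -38) = 418)
Function('t')(D, h) = Rational(1, 418) (Function('t')(D, h) = Pow(418, -1) = Rational(1, 418))
Function('n')(A, U) = Rational(1, 418)
Mul(-527177, Pow(Function('n')(324, 463), -1)) = Mul(-527177, Pow(Rational(1, 418), -1)) = Mul(-527177, 418) = -220359986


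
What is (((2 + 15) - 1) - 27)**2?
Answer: 121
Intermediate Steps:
(((2 + 15) - 1) - 27)**2 = ((17 - 1) - 27)**2 = (16 - 27)**2 = (-11)**2 = 121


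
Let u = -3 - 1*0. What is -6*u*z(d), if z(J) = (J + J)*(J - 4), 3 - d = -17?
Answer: 11520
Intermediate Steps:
d = 20 (d = 3 - 1*(-17) = 3 + 17 = 20)
z(J) = 2*J*(-4 + J) (z(J) = (2*J)*(-4 + J) = 2*J*(-4 + J))
u = -3 (u = -3 + 0 = -3)
-6*u*z(d) = -(-18)*2*20*(-4 + 20) = -(-18)*2*20*16 = -(-18)*640 = -6*(-1920) = 11520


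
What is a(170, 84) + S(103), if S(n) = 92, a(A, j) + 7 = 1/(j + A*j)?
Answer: 1220941/14364 ≈ 85.000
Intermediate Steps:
a(A, j) = -7 + 1/(j + A*j)
a(170, 84) + S(103) = (1 - 7*84 - 7*170*84)/(84*(1 + 170)) + 92 = (1/84)*(1 - 588 - 99960)/171 + 92 = (1/84)*(1/171)*(-100547) + 92 = -100547/14364 + 92 = 1220941/14364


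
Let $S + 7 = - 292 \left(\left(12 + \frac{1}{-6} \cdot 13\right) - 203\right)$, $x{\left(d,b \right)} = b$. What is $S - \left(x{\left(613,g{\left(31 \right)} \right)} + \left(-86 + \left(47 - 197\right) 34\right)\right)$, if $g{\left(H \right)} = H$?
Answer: $\frac{184658}{3} \approx 61553.0$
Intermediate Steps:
$S = \frac{169193}{3}$ ($S = -7 - 292 \left(\left(12 + \frac{1}{-6} \cdot 13\right) - 203\right) = -7 - 292 \left(\left(12 - \frac{13}{6}\right) - 203\right) = -7 - 292 \left(\frac{59}{6} - 203\right) = -7 - - \frac{169214}{3} = -7 + \frac{169214}{3} = \frac{169193}{3} \approx 56398.0$)
$S - \left(x{\left(613,g{\left(31 \right)} \right)} + \left(-86 + \left(47 - 197\right) 34\right)\right) = \frac{169193}{3} - \left(31 + \left(-86 + \left(47 - 197\right) 34\right)\right) = \frac{169193}{3} - \left(31 - 5186\right) = \frac{169193}{3} - -5155 = \frac{169193}{3} + 5155 = \frac{184658}{3}$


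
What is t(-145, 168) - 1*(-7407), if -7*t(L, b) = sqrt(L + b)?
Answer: 7407 - sqrt(23)/7 ≈ 7406.3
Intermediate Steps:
t(L, b) = -sqrt(L + b)/7
t(-145, 168) - 1*(-7407) = -sqrt(-145 + 168)/7 - 1*(-7407) = -sqrt(23)/7 + 7407 = 7407 - sqrt(23)/7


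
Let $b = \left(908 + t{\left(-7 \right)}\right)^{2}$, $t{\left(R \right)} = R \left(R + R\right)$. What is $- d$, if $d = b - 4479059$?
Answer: $3467023$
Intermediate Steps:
$t{\left(R \right)} = 2 R^{2}$ ($t{\left(R \right)} = R 2 R = 2 R^{2}$)
$b = 1012036$ ($b = \left(908 + 2 \left(-7\right)^{2}\right)^{2} = \left(908 + 2 \cdot 49\right)^{2} = \left(908 + 98\right)^{2} = 1006^{2} = 1012036$)
$d = -3467023$ ($d = 1012036 - 4479059 = -3467023$)
$- d = \left(-1\right) \left(-3467023\right) = 3467023$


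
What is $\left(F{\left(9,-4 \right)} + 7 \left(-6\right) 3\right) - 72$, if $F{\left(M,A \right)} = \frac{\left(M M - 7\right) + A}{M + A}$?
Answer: $-184$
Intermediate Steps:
$F{\left(M,A \right)} = \frac{-7 + A + M^{2}}{A + M}$ ($F{\left(M,A \right)} = \frac{\left(M^{2} - 7\right) + A}{A + M} = \frac{\left(-7 + M^{2}\right) + A}{A + M} = \frac{-7 + A + M^{2}}{A + M}$)
$\left(F{\left(9,-4 \right)} + 7 \left(-6\right) 3\right) - 72 = \left(\frac{-7 - 4 + 9^{2}}{-4 + 9} + 7 \left(-6\right) 3\right) - 72 = \left(\frac{-7 - 4 + 81}{5} - 126\right) - 72 = \left(\frac{1}{5} \cdot 70 - 126\right) - 72 = \left(14 - 126\right) - 72 = -112 - 72 = -184$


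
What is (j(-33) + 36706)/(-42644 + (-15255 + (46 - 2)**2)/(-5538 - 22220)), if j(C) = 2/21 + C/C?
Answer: -21397226542/24857675493 ≈ -0.86079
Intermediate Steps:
j(C) = 23/21 (j(C) = 2*(1/21) + 1 = 2/21 + 1 = 23/21)
(j(-33) + 36706)/(-42644 + (-15255 + (46 - 2)**2)/(-5538 - 22220)) = (23/21 + 36706)/(-42644 + (-15255 + (46 - 2)**2)/(-5538 - 22220)) = 770849/(21*(-42644 + (-15255 + 44**2)/(-27758))) = 770849/(21*(-42644 + (-15255 + 1936)*(-1/27758))) = 770849/(21*(-42644 - 13319*(-1/27758))) = 770849/(21*(-42644 + 13319/27758)) = 770849/(21*(-1183698833/27758)) = (770849/21)*(-27758/1183698833) = -21397226542/24857675493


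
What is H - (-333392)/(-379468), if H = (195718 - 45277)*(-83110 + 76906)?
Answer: -88542782980136/94867 ≈ -9.3334e+8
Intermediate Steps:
H = -933335964 (H = 150441*(-6204) = -933335964)
H - (-333392)/(-379468) = -933335964 - (-333392)/(-379468) = -933335964 - (-333392)*(-1)/379468 = -933335964 - 1*83348/94867 = -933335964 - 83348/94867 = -88542782980136/94867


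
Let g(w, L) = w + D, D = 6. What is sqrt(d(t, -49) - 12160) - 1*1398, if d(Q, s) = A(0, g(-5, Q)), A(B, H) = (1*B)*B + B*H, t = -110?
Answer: -1398 + 8*I*sqrt(190) ≈ -1398.0 + 110.27*I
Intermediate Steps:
g(w, L) = 6 + w (g(w, L) = w + 6 = 6 + w)
A(B, H) = B**2 + B*H (A(B, H) = B*B + B*H = B**2 + B*H)
d(Q, s) = 0 (d(Q, s) = 0*(0 + (6 - 5)) = 0*(0 + 1) = 0*1 = 0)
sqrt(d(t, -49) - 12160) - 1*1398 = sqrt(0 - 12160) - 1*1398 = sqrt(-12160) - 1398 = 8*I*sqrt(190) - 1398 = -1398 + 8*I*sqrt(190)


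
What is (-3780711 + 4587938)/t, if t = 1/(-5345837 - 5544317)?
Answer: -8790826342958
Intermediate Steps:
t = -1/10890154 (t = 1/(-10890154) = -1/10890154 ≈ -9.1826e-8)
(-3780711 + 4587938)/t = (-3780711 + 4587938)/(-1/10890154) = 807227*(-10890154) = -8790826342958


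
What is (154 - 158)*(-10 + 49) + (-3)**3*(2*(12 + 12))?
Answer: -1452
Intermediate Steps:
(154 - 158)*(-10 + 49) + (-3)**3*(2*(12 + 12)) = -4*39 - 54*24 = -156 - 27*48 = -156 - 1296 = -1452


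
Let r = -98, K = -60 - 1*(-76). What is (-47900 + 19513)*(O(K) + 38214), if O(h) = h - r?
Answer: -1088016936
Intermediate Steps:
K = 16 (K = -60 + 76 = 16)
O(h) = 98 + h (O(h) = h - 1*(-98) = h + 98 = 98 + h)
(-47900 + 19513)*(O(K) + 38214) = (-47900 + 19513)*((98 + 16) + 38214) = -28387*(114 + 38214) = -28387*38328 = -1088016936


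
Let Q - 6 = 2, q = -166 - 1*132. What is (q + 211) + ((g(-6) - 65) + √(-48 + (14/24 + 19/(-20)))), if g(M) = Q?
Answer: -144 + I*√43530/30 ≈ -144.0 + 6.9546*I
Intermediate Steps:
q = -298 (q = -166 - 132 = -298)
Q = 8 (Q = 6 + 2 = 8)
g(M) = 8
(q + 211) + ((g(-6) - 65) + √(-48 + (14/24 + 19/(-20)))) = (-298 + 211) + ((8 - 65) + √(-48 + (14/24 + 19/(-20)))) = -87 + (-57 + √(-48 + (14*(1/24) + 19*(-1/20)))) = -87 + (-57 + √(-48 + (7/12 - 19/20))) = -87 + (-57 + √(-48 - 11/30)) = -87 + (-57 + √(-1451/30)) = -87 + (-57 + I*√43530/30) = -144 + I*√43530/30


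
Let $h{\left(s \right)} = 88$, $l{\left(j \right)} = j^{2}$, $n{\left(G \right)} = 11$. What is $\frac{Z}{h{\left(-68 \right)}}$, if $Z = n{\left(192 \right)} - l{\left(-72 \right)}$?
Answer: $- \frac{5173}{88} \approx -58.784$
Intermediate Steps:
$Z = -5173$ ($Z = 11 - \left(-72\right)^{2} = 11 - 5184 = -5173$)
$\frac{Z}{h{\left(-68 \right)}} = - \frac{5173}{88}$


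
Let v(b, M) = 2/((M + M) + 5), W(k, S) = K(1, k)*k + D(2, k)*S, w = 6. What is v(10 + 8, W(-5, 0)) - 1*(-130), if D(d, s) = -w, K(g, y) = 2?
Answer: 1948/15 ≈ 129.87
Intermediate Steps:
D(d, s) = -6 (D(d, s) = -1*6 = -6)
W(k, S) = -6*S + 2*k (W(k, S) = 2*k - 6*S = -6*S + 2*k)
v(b, M) = 2/(5 + 2*M) (v(b, M) = 2/(2*M + 5) = 2/(5 + 2*M))
v(10 + 8, W(-5, 0)) - 1*(-130) = 2/(5 + 2*(-6*0 + 2*(-5))) - 1*(-130) = 2/(5 + 2*(0 - 10)) + 130 = 2/(5 + 2*(-10)) + 130 = 2/(5 - 20) + 130 = 2/(-15) + 130 = 2*(-1/15) + 130 = -2/15 + 130 = 1948/15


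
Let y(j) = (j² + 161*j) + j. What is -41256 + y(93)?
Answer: -17541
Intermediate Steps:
y(j) = j² + 162*j
-41256 + y(93) = -41256 + 93*(162 + 93) = -41256 + 93*255 = -41256 + 23715 = -17541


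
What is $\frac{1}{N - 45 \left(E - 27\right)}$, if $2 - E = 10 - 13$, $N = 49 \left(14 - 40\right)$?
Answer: $- \frac{1}{284} \approx -0.0035211$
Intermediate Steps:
$N = -1274$ ($N = 49 \left(-26\right) = -1274$)
$E = 5$ ($E = 2 - \left(10 - 13\right) = 2 - -3 = 2 + 3 = 5$)
$\frac{1}{N - 45 \left(E - 27\right)} = \frac{1}{-1274 - 45 \left(5 - 27\right)} = \frac{1}{-1274 - -990} = \frac{1}{-1274 + 990} = \frac{1}{-284} = - \frac{1}{284}$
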